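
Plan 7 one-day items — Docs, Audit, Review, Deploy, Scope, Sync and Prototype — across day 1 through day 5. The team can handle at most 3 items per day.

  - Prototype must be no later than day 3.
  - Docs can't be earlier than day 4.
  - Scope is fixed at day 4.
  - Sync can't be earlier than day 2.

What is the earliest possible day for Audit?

day 1

Audit at day 1 is achievable: Deploy in day 2; Audit in day 1; Sync in day 2; Prototype in day 1; Review in day 1; Scope in day 4; Docs in day 4.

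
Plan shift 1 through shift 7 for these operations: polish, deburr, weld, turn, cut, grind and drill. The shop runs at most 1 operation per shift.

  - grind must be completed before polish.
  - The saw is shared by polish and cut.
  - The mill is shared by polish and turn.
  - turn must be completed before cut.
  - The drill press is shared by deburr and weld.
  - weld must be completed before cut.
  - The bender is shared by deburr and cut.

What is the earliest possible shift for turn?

Downstream work caps turn at shift 6.
turn at shift 1 is achievable: grind in shift 4; weld in shift 2; turn in shift 1; drill in shift 7; cut in shift 3; polish in shift 5; deburr in shift 6.

shift 1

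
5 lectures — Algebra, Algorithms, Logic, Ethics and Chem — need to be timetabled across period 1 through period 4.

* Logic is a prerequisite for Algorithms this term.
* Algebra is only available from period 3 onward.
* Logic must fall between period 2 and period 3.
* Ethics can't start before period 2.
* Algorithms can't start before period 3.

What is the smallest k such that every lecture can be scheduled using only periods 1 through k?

The precedence chain requires at least 2 distinct periods.
Algebra can't be placed before period 3, so the schedule must run through at least period 3.
3 works (last occupied period: period 3): for example Algorithms=period 3; Chem=period 1; Logic=period 2; Algebra=period 3; Ethics=period 2.

3 periods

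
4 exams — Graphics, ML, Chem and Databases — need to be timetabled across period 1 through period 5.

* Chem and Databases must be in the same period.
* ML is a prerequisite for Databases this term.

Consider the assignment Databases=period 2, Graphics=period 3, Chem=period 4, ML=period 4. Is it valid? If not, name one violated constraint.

ML is a prerequisite for Databases this term — violated.
Chem and Databases must be in the same period — violated.

No — it violates: ML is a prerequisite for Databases this term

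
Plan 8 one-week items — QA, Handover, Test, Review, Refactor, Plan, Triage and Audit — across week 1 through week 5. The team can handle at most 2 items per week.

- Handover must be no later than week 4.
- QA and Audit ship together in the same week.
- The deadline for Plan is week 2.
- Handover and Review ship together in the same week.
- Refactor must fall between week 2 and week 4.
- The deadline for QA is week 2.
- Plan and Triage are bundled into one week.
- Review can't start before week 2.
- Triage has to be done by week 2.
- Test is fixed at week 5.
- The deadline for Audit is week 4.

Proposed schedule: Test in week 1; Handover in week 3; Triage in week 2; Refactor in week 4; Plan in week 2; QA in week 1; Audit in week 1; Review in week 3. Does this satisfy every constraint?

Plan and Triage are bundled into one week — holds.
Refactor must fall between week 2 and week 4 — holds.
Review can't start before week 2 — holds.
Test is fixed at week 5 — violated.
The team can handle at most 2 items per week — violated.
The deadline for QA is week 2 — holds.
Handover must be no later than week 4 — holds.
QA and Audit ship together in the same week — holds.
The deadline for Audit is week 4 — holds.
Handover and Review ship together in the same week — holds.
Triage has to be done by week 2 — holds.
The deadline for Plan is week 2 — holds.

No. Test is fixed at week 5 is not satisfied.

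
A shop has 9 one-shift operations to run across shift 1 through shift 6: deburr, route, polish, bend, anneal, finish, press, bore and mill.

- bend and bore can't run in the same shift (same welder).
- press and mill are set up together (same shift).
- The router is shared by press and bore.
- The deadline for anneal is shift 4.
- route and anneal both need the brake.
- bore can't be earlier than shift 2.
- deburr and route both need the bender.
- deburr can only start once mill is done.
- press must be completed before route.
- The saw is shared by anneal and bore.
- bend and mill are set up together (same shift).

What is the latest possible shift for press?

shift 4

Downstream work caps press at shift 5.
press at shift 4 is achievable: bore in shift 2; finish in shift 1; mill in shift 4; anneal in shift 1; route in shift 6; bend in shift 4; deburr in shift 5; polish in shift 1; press in shift 4.
Nothing later works — the conflict constraints rule out every shift after shift 4.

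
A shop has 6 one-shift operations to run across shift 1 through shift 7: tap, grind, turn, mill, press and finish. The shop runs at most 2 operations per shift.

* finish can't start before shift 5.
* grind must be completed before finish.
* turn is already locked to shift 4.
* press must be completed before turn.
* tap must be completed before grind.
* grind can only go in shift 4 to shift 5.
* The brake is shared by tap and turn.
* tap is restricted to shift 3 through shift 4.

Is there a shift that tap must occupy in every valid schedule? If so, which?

shift 3

tap's window is shift 3–shift 4.
turn is fixed at shift 4, and tap can't share a shift with turn.
So tap must be shift 3.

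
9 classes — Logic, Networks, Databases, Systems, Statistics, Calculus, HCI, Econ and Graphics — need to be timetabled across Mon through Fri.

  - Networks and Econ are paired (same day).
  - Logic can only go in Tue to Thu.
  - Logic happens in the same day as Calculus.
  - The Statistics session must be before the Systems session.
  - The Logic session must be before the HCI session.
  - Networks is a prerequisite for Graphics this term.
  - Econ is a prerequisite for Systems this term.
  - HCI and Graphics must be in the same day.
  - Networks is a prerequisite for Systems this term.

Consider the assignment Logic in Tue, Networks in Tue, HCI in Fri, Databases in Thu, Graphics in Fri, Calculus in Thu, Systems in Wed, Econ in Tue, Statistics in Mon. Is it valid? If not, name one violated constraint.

Networks is a prerequisite for Graphics this term — holds.
Logic happens in the same day as Calculus — violated.
The Statistics session must be before the Systems session — holds.
Logic can only go in Tue to Thu — holds.
HCI and Graphics must be in the same day — holds.
Networks and Econ are paired (same day) — holds.
Econ is a prerequisite for Systems this term — holds.
The Logic session must be before the HCI session — holds.
Networks is a prerequisite for Systems this term — holds.

Invalid. Logic happens in the same day as Calculus.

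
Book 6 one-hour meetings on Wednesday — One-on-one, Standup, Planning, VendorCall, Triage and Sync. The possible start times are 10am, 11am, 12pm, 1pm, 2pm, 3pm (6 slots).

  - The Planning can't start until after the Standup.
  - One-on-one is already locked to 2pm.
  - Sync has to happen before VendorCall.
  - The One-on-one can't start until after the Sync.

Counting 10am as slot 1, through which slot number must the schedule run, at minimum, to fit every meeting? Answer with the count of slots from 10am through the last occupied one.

5

The precedence chain requires at least 2 distinct slots.
One-on-one can't be placed before 2pm — that is slot 5 counting from 10am — so the schedule must run through at least 5 slots.
5 works (last occupied slot: 2pm): for example One-on-one in 2pm, Standup in 10am, Sync in 10am, Planning in 11am, VendorCall in 11am, Triage in 10am.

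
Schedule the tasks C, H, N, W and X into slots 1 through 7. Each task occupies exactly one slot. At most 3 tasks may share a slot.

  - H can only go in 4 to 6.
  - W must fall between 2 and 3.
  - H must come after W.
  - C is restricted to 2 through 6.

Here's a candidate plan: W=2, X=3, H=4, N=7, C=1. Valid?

No — it violates: C is restricted to 2 through 6

W must fall between 2 and 3 — holds.
H must come after W — holds.
C is restricted to 2 through 6 — violated.
H can only go in 4 to 6 — holds.
At most 3 tasks may share a slot — holds.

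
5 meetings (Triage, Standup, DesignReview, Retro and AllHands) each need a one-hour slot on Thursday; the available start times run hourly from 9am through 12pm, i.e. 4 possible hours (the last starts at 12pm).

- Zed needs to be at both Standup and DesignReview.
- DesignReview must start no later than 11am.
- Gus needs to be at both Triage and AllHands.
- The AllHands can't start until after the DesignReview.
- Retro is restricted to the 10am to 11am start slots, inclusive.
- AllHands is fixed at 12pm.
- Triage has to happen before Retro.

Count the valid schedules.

27

Splitting on Triage: it can be 9am (18), 10am (9). Listing each branch's schedules as (Standup, DesignReview, Retro, AllHands):
Triage=9am: (9am,10am,10am,12pm) (9am,10am,11am,12pm) (9am,11am,10am,12pm) (9am,11am,11am,12pm) (10am,9am,10am,12pm) (10am,9am,11am,12pm) (10am,11am,10am,12pm) (10am,11am,11am,12pm) (11am,9am,10am,12pm) (11am,9am,11am,12pm) (11am,10am,10am,12pm) (11am,10am,11am,12pm) (12pm,9am,10am,12pm) (12pm,9am,11am,12pm) (12pm,10am,10am,12pm) (12pm,10am,11am,12pm) (12pm,11am,10am,12pm) (12pm,11am,11am,12pm) — 18.
Triage=10am: (9am,10am,11am,12pm) (9am,11am,11am,12pm) (10am,9am,11am,12pm) (10am,11am,11am,12pm) (11am,9am,11am,12pm) (11am,10am,11am,12pm) (12pm,9am,11am,12pm) (12pm,10am,11am,12pm) (12pm,11am,11am,12pm) — 9.
Summing: 18 + 9 = 27.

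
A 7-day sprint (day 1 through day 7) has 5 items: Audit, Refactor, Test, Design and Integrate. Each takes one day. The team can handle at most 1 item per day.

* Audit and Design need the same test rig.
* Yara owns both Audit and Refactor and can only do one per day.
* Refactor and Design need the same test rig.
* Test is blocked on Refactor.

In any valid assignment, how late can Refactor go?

Downstream work caps Refactor at day 6.
Refactor at day 6 is achievable: Audit=day 1; Refactor=day 6; Design=day 2; Integrate=day 3; Test=day 7.

day 6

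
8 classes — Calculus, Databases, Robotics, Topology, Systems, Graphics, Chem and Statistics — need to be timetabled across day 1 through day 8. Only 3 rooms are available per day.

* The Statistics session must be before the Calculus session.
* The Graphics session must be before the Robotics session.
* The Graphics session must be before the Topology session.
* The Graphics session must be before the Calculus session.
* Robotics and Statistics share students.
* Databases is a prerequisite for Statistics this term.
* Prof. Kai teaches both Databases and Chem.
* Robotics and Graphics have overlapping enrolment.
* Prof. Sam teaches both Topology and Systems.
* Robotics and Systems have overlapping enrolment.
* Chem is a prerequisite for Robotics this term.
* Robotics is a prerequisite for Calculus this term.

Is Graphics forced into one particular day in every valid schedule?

Graphics can be day 1 (e.g. Systems=day 1, Chem=day 1, Topology=day 2, Databases=day 2, Statistics=day 3, Calculus=day 4, Robotics=day 2, Graphics=day 1) or day 2 (e.g. Systems in day 1; Statistics in day 2; Calculus in day 4; Robotics in day 3; Topology in day 3; Chem in day 2; Graphics in day 2; Databases in day 1).

No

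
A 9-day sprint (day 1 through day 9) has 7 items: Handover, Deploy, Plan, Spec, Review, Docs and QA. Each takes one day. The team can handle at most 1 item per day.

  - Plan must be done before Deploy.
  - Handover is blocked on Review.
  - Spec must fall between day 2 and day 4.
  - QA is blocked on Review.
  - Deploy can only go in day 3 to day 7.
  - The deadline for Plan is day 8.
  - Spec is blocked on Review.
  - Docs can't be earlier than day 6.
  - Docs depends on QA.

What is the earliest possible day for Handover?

day 2

Precedence pushes Handover to at least day 2.
Handover at day 2 is achievable: Spec in day 3, Deploy in day 7, Handover in day 2, Docs in day 6, Plan in day 4, Review in day 1, QA in day 5.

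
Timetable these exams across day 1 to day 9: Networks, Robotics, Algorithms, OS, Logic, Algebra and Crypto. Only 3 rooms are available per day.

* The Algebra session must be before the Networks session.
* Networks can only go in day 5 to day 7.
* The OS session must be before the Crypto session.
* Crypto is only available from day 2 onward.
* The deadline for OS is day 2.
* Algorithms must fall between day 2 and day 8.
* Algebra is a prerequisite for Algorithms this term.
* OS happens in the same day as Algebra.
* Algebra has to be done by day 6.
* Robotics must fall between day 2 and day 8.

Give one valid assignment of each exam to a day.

Logic -> day 1; Algebra -> day 1; OS -> day 1; Crypto -> day 2; Algorithms -> day 2; Networks -> day 5; Robotics -> day 2

Checking: Algebra(day 1) before Algorithms(day 2); OS(day 1) before Crypto(day 2); Algebra(day 1) before Networks(day 5); OS = Algebra = day 1; Algebra=day 1 in [day 1,day 6]; OS=day 1 in [day 1,day 2]; Crypto=day 2 in [day 2,day 9]; Algorithms=day 2 in [day 2,day 8]; Networks=day 5 in [day 5,day 7]; Robotics=day 2 in [day 2,day 8]; max 3 per day (cap 3).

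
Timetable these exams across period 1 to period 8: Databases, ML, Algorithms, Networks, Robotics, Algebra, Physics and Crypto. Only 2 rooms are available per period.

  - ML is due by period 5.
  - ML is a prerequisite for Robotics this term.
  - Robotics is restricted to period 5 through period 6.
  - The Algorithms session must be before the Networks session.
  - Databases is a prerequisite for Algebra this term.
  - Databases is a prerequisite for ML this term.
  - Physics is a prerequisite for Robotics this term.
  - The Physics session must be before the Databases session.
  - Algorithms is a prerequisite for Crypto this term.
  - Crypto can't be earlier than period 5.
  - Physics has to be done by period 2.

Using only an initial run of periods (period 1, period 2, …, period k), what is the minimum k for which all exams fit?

5

The precedence chain requires at least 4 distinct periods.
With at most 2 per period and 8 exams, at least 4 periods are needed.
Robotics can't be placed before period 5, so the schedule must run through at least period 5.
5 works (last occupied period: period 5): for example Physics=period 1, ML=period 3, Crypto=period 5, Networks=period 2, Algebra=period 3, Robotics=period 5, Algorithms=period 1, Databases=period 2.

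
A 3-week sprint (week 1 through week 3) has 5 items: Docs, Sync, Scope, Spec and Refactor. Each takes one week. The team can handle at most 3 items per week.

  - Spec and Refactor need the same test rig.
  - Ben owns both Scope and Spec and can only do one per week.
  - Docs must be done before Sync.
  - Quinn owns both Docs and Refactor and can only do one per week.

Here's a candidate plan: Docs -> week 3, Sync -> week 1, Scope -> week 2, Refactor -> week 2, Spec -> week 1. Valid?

No — it violates: Docs must be done before Sync

Ben owns both Scope and Spec and can only do one per week — holds.
Quinn owns both Docs and Refactor and can only do one per week — holds.
Spec and Refactor need the same test rig — holds.
The team can handle at most 3 items per week — holds.
Docs must be done before Sync — violated.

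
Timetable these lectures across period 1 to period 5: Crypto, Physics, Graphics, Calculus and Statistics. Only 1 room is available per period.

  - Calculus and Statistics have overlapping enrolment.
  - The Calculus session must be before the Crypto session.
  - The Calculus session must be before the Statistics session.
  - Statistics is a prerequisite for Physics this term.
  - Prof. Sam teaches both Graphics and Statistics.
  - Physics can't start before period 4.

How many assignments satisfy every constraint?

13

Splitting on Crypto: it can be period 2 (3), period 3 (4), period 4 (3), period 5 (3). Listing each branch's schedules as (Physics, Graphics, Calculus, Statistics) by period number:
Crypto=period 2: (4,5,1,3) (5,3,1,4) (5,4,1,3) — 3.
Crypto=period 3: (4,5,1,2) (5,1,2,4) (5,2,1,4) (5,4,1,2) — 4.
Crypto=period 4: (5,1,2,3) (5,2,1,3) (5,3,1,2) — 3.
Crypto=period 5: (4,1,2,3) (4,2,1,3) (4,3,1,2) — 3.
Summing: 3 + 4 + 3 + 3 = 13.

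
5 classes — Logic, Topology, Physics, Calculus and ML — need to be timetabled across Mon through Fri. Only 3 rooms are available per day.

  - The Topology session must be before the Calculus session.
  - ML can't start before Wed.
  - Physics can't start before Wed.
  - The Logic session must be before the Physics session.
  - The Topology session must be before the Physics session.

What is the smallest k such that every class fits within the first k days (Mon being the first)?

The precedence chain requires at least 2 distinct days.
With at most 3 per day and 5 classes, at least 2 days are needed.
Physics can't be placed before Wed — that is day 3 counting from Mon — so the schedule must run through at least 3 days.
3 works (last occupied day: Wed): for example Physics -> Wed; Logic -> Mon; ML -> Wed; Calculus -> Tue; Topology -> Mon.

3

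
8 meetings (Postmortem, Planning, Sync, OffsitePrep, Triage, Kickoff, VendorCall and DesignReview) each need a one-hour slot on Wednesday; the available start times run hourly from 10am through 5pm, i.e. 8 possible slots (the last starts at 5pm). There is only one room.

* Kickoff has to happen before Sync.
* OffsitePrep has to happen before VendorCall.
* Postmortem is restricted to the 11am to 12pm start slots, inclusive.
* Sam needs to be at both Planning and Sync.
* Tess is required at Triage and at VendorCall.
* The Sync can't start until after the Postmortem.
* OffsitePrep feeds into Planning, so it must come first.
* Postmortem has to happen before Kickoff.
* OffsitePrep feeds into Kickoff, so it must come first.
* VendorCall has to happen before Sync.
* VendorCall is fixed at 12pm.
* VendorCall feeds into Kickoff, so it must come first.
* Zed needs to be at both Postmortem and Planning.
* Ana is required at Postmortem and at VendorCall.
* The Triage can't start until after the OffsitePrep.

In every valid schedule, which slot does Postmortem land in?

11am

Postmortem's window is 11am–12pm.
VendorCall is fixed at 12pm, and Postmortem can't share a slot with VendorCall.
So Postmortem must be 11am.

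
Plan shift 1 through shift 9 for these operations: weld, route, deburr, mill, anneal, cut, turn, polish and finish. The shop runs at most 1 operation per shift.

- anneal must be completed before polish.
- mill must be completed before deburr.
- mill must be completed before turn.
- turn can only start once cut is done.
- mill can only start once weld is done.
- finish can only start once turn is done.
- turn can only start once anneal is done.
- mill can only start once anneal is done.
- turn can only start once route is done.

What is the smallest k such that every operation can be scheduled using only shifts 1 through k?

The precedence chain requires at least 4 distinct shifts.
With at most 1 per shift and 9 operations, at least 9 shifts are needed.
9 works (last occupied shift: shift 9): for example route -> shift 4; polish -> shift 8; weld -> shift 2; turn -> shift 6; finish -> shift 9; cut -> shift 5; anneal -> shift 1; mill -> shift 3; deburr -> shift 7.

9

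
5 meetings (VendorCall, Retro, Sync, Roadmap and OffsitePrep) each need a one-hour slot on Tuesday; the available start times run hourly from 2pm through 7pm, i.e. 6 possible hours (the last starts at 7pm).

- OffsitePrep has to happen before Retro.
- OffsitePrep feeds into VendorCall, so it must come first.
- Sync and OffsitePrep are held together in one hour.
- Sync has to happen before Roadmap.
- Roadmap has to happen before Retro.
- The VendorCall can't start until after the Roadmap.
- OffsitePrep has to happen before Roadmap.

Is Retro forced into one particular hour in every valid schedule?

Retro can be 4pm (e.g. OffsitePrep in 2pm, Roadmap in 3pm, Retro in 4pm, VendorCall in 4pm, Sync in 2pm) or 5pm (e.g. VendorCall -> 4pm; OffsitePrep -> 2pm; Retro -> 5pm; Roadmap -> 3pm; Sync -> 2pm).

No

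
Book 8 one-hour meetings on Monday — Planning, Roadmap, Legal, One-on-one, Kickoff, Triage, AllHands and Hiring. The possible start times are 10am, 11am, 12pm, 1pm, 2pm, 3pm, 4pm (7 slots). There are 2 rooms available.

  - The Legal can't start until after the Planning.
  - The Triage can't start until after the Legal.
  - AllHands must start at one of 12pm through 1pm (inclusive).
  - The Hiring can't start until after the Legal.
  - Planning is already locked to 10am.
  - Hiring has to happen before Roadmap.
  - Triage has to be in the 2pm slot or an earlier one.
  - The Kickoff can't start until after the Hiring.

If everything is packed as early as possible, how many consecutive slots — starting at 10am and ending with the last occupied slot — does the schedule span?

The precedence chain requires at least 4 distinct slots.
With at most 2 per slot and 8 meetings, at least 4 slots are needed.
Could 4 slots be enough, i.e. nothing placed later than 1pm? No: Planning's window within 4 slots is {10am}; Triage's window within 4 slots is {10am, 11am, 12pm, 1pm}; AllHands's window within 4 slots is {12pm, 1pm}; Roadmap must come after Hiring (at 10am or later) → {11am, 12pm, 1pm}; Hiring must come before Roadmap (at 1pm or earlier) → {10am, 11am, 12pm}; Triage must come after Legal (at 10am or later) → {11am, 12pm, 1pm}; Legal must come before Triage (at 1pm or earlier) → {10am, 11am, 12pm}; Hiring must come after Legal (at 10am or later) → {11am, 12pm}; Legal must come before Hiring (at 12pm or earlier) → {10am, 11am}; Legal must come after Planning (at 10am or later) → {11am}; Kickoff must come after Hiring (at 11am or later) → {12pm, 1pm}; Roadmap must come after Hiring (at 11am or later) → {12pm, 1pm}; Triage must come after Legal (at 11am or later) → {12pm, 1pm}; Hiring must come after Legal (at 11am or later) → {12pm}; Kickoff must come after Hiring (at 12pm or later) → {1pm}; Roadmap must come after Hiring (at 12pm or later) → {1pm}; Triage can't use 1pm, already full with Roadmap and Kickoff (limit 2) → {12pm}; AllHands can't use 1pm, already full with Roadmap and Kickoff (limit 2) → {12pm}; that puts Triage, AllHands and Hiring all in 12pm — more than 2 per slot.
So 4 slots is not enough.
5 works (last occupied slot: 2pm): for example One-on-one=10am; Triage=2pm; AllHands=12pm; Legal=11am; Roadmap=1pm; Planning=10am; Hiring=12pm; Kickoff=1pm.

5 slots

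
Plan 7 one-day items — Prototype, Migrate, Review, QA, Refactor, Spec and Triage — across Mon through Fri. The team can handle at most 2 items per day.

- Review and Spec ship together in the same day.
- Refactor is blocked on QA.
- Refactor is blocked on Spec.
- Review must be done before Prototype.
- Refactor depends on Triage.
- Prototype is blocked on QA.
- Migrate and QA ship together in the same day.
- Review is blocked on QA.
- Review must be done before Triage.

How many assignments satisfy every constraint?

Splitting on Prototype: it can be Wed (3), Thu (5), Fri (5). Listing each branch's schedules as (Migrate, Review, QA, Refactor, Spec, Triage):
Prototype=Wed: (Mon,Tue,Mon,Thu,Tue,Wed) (Mon,Tue,Mon,Fri,Tue,Wed) (Mon,Tue,Mon,Fri,Tue,Thu) — 3.
Prototype=Thu: (Mon,Tue,Mon,Thu,Tue,Wed) (Mon,Tue,Mon,Fri,Tue,Wed) (Mon,Tue,Mon,Fri,Tue,Thu) (Mon,Wed,Mon,Fri,Wed,Thu) (Tue,Wed,Tue,Fri,Wed,Thu) — 5.
Prototype=Fri: (Mon,Tue,Mon,Thu,Tue,Wed) (Mon,Tue,Mon,Fri,Tue,Wed) (Mon,Tue,Mon,Fri,Tue,Thu) (Mon,Wed,Mon,Fri,Wed,Thu) (Tue,Wed,Tue,Fri,Wed,Thu) — 5.
Summing: 3 + 5 + 5 = 13.

13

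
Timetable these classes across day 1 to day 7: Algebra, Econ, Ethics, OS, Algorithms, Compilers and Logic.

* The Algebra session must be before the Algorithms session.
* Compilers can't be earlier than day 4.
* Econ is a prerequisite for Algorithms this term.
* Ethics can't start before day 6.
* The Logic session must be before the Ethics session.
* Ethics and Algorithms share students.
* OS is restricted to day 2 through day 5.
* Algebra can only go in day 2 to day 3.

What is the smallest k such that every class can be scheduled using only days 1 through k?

6

The precedence chain requires at least 2 distinct days.
Ethics can't be placed before day 6, so the schedule must run through at least day 6.
6 works (last occupied day: day 6): for example Compilers=day 4; OS=day 2; Ethics=day 6; Algebra=day 2; Econ=day 1; Algorithms=day 3; Logic=day 1.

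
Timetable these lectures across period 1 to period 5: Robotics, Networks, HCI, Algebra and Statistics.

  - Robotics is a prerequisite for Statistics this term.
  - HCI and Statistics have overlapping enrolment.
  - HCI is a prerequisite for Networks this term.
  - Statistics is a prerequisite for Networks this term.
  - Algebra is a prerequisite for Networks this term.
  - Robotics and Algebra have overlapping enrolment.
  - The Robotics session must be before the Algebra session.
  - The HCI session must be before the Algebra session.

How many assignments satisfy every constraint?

Splitting on Robotics: it can be period 1 (21), period 2 (11), period 3 (3). Listing each branch's schedules as (Networks, HCI, Algebra, Statistics) by period number:
Robotics=period 1: (3,1,2,2) (4,1,2,2) (4,1,2,3) (4,1,3,2) (4,1,3,3) (4,2,3,3) (5,1,2,2) (5,1,2,3) (5,1,2,4) (5,1,3,2) (5,1,3,3) (5,1,3,4) (5,1,4,2) (5,1,4,3) (5,1,4,4) (5,2,3,3) (5,2,3,4) (5,2,4,3) (5,2,4,4) (5,3,4,2) (5,3,4,4) — 21.
Robotics=period 2: (4,1,3,3) (4,2,3,3) (5,1,3,3) (5,1,3,4) (5,1,4,3) (5,1,4,4) (5,2,3,3) (5,2,3,4) (5,2,4,3) (5,2,4,4) (5,3,4,4) — 11.
Robotics=period 3: (5,1,4,4) (5,2,4,4) (5,3,4,4) — 3.
Summing: 21 + 11 + 3 = 35.

35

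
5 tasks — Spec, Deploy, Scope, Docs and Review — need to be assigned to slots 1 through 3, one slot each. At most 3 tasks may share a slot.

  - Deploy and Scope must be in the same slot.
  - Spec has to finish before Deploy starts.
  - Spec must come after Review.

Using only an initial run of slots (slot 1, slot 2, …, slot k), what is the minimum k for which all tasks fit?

The precedence chain requires at least 3 distinct slots.
With at most 3 per slot and 5 tasks, at least 2 slots are needed.
3 works (last occupied slot: 3): for example Docs=1, Review=1, Spec=2, Deploy=3, Scope=3.

3 slots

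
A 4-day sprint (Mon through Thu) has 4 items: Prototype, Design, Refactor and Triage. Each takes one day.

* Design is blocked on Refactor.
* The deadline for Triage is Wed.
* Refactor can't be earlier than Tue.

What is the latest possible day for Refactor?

Refactor is available from Tue; downstream work caps Refactor at Wed.
Refactor at Wed is achievable: Refactor in Wed, Triage in Mon, Design in Thu, Prototype in Mon.

Wed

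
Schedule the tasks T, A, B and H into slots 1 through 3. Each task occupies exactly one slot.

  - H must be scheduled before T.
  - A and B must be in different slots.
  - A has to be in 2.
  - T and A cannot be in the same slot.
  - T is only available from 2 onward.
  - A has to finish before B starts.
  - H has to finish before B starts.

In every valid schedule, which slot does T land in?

T's window is 2–3.
A is fixed at 2, and T can't share a slot with A.
So T must be 3.

3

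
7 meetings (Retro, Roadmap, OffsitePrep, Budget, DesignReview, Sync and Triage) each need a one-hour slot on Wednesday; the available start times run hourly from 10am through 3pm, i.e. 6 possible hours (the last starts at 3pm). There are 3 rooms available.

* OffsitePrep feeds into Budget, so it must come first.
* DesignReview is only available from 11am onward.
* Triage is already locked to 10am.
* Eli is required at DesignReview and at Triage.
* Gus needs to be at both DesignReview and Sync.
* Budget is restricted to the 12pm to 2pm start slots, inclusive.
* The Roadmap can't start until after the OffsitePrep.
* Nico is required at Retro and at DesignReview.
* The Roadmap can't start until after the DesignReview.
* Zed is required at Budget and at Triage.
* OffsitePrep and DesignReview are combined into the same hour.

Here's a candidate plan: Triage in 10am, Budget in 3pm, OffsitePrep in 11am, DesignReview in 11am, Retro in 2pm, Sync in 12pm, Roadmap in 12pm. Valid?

Invalid. Budget is restricted to the 12pm to 2pm start slots, inclusive.

Budget is restricted to the 12pm to 2pm start slots, inclusive — violated.
The Roadmap can't start until after the OffsitePrep — holds.
OffsitePrep feeds into Budget, so it must come first — holds.
Eli is required at DesignReview and at Triage — holds.
Triage is already locked to 10am — holds.
Nico is required at Retro and at DesignReview — holds.
There are 3 rooms available — holds.
Gus needs to be at both DesignReview and Sync — holds.
Zed is required at Budget and at Triage — holds.
DesignReview is only available from 11am onward — holds.
The Roadmap can't start until after the DesignReview — holds.
OffsitePrep and DesignReview are combined into the same hour — holds.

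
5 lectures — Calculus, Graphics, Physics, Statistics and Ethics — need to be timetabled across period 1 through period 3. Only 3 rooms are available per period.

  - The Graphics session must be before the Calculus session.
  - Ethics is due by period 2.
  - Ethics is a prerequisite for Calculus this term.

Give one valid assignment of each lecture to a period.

Graphics -> period 1; Physics -> period 1; Statistics -> period 2; Calculus -> period 2; Ethics -> period 1

Checking: Graphics(period 1) before Calculus(period 2); Ethics(period 1) before Calculus(period 2); Ethics=period 1 in [period 1,period 2]; max 3 per period (cap 3).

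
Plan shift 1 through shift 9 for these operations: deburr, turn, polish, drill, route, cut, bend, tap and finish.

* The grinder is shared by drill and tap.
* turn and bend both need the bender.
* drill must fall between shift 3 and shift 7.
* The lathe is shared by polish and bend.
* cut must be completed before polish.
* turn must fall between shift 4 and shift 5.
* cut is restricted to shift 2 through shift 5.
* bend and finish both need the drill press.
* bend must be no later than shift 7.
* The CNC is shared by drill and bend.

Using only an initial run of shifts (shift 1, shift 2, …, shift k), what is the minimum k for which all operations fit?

4

The precedence chain requires at least 2 distinct shifts.
turn can't be placed before shift 4, so the schedule must run through at least shift 4.
4 works (last occupied shift: shift 4): for example bend=shift 1, turn=shift 4, cut=shift 2, finish=shift 2, route=shift 1, polish=shift 3, drill=shift 3, deburr=shift 1, tap=shift 1.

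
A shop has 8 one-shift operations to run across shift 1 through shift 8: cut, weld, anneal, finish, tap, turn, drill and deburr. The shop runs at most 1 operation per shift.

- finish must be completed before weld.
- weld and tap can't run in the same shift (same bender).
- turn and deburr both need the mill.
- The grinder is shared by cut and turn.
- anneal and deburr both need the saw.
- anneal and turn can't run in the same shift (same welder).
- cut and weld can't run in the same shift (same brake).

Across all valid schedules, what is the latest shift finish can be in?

shift 7

Downstream work caps finish at shift 7.
finish at shift 7 is achievable: deburr in shift 6, finish in shift 7, weld in shift 8, anneal in shift 2, turn in shift 4, cut in shift 1, drill in shift 5, tap in shift 3.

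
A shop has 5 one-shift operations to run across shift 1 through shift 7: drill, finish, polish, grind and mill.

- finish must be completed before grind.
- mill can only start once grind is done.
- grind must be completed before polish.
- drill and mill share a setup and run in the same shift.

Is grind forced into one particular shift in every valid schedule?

grind can be shift 2 (e.g. finish=shift 1; grind=shift 2; drill=shift 3; mill=shift 3; polish=shift 3) or shift 3 (e.g. polish in shift 4; drill in shift 4; mill in shift 4; grind in shift 3; finish in shift 1).

No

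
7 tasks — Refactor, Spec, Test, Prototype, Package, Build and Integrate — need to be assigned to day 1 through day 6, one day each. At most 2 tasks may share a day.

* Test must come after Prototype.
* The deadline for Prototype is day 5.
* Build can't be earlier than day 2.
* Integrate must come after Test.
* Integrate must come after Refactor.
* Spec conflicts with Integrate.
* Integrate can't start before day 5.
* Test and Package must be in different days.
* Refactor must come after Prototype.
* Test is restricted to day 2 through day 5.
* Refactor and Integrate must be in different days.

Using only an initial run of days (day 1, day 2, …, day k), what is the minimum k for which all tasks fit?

The precedence chain requires at least 3 distinct days.
With at most 2 per day and 7 tasks, at least 4 days are needed.
Integrate can't be placed before day 5, so the schedule must run through at least day 5.
5 works (last occupied day: day 5): for example Spec in day 1; Test in day 2; Integrate in day 5; Refactor in day 3; Prototype in day 1; Build in day 2; Package in day 3.

5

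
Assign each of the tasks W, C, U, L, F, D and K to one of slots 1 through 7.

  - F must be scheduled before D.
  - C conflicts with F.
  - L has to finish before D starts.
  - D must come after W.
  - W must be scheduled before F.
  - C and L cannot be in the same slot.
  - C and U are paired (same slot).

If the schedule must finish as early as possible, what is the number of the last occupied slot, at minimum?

slot 3

The precedence chain requires at least 3 distinct slots.
3 works (last occupied slot: 3): for example F in 2, W in 1, D in 3, K in 1, U in 3, L in 1, C in 3.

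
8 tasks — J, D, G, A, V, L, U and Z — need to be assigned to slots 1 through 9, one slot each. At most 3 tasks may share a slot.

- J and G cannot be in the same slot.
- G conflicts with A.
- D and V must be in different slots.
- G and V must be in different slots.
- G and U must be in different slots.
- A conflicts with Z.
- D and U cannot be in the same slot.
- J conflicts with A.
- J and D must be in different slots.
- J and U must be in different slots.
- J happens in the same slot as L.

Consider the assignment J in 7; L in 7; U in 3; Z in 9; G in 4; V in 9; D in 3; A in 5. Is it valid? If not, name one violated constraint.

G conflicts with A — holds.
D and U cannot be in the same slot — violated.
J conflicts with A — holds.
D and V must be in different slots — holds.
G and V must be in different slots — holds.
J and D must be in different slots — holds.
J happens in the same slot as L — holds.
J and G cannot be in the same slot — holds.
A conflicts with Z — holds.
J and U must be in different slots — holds.
At most 3 tasks may share a slot — holds.
G and U must be in different slots — holds.

No — it violates: D and U cannot be in the same slot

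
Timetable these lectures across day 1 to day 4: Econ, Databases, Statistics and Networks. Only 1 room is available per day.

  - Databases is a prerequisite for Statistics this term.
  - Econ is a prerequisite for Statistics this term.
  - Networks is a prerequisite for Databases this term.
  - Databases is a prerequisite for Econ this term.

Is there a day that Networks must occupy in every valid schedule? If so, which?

Downstream work caps Networks at day 1.
So Networks is pinned to day 1.

day 1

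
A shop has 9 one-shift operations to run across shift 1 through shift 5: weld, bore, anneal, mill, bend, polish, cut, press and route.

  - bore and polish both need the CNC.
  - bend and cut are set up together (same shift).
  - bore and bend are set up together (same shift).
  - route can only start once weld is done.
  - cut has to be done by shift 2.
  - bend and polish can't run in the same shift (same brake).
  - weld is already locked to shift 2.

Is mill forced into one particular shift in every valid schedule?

No

mill can be shift 1 (e.g. weld=shift 2; polish=shift 2; mill=shift 1; cut=shift 1; bore=shift 1; press=shift 1; anneal=shift 1; bend=shift 1; route=shift 3) or shift 2 (e.g. cut=shift 1; bend=shift 1; route=shift 3; bore=shift 1; polish=shift 2; weld=shift 2; anneal=shift 1; mill=shift 2; press=shift 1).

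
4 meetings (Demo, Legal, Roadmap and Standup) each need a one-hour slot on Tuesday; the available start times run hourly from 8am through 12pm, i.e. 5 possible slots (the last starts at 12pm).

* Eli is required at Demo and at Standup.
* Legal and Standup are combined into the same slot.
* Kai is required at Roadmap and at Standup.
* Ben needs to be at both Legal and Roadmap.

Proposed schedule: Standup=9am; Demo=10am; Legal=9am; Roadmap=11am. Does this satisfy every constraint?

Valid

Legal and Standup are combined into the same slot — holds.
Kai is required at Roadmap and at Standup — holds.
Eli is required at Demo and at Standup — holds.
Ben needs to be at both Legal and Roadmap — holds.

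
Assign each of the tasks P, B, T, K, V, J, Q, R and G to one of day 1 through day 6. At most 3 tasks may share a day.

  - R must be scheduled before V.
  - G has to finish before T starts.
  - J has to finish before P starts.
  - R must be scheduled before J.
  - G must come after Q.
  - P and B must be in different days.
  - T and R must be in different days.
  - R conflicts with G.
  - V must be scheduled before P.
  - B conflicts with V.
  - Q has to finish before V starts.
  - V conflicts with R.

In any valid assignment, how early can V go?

Precedence pushes V to at least day 2; downstream work caps V at day 5.
V at day 2 is achievable: J=day 2; P=day 3; B=day 1; T=day 3; K=day 3; R=day 1; Q=day 1; G=day 2; V=day 2.

day 2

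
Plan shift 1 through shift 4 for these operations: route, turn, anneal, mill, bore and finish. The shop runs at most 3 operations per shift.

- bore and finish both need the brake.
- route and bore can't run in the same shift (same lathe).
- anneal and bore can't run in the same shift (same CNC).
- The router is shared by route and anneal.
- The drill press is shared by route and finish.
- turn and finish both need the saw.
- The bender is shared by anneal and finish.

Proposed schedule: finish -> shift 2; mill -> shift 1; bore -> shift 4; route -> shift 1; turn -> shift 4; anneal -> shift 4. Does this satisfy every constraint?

anneal and bore can't run in the same shift (same CNC) — violated.
route and bore can't run in the same shift (same lathe) — holds.
The router is shared by route and anneal — holds.
bore and finish both need the brake — holds.
The drill press is shared by route and finish — holds.
turn and finish both need the saw — holds.
The shop runs at most 3 operations per shift — holds.
The bender is shared by anneal and finish — holds.

No — it violates: anneal and bore can't run in the same shift (same CNC)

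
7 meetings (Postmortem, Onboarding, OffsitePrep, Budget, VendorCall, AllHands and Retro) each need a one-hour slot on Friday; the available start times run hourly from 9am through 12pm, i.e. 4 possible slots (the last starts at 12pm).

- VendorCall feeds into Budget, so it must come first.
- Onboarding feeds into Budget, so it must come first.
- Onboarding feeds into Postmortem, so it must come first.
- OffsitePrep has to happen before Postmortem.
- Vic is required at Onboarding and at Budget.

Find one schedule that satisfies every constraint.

AllHands in 9am; Postmortem in 10am; VendorCall in 9am; OffsitePrep in 9am; Retro in 9am; Onboarding in 9am; Budget in 10am

Checking: VendorCall(9am) before Budget(10am); OffsitePrep(9am) before Postmortem(10am); Onboarding(9am) before Postmortem(10am); Onboarding(9am) before Budget(10am); Onboarding(9am) != Budget(10am).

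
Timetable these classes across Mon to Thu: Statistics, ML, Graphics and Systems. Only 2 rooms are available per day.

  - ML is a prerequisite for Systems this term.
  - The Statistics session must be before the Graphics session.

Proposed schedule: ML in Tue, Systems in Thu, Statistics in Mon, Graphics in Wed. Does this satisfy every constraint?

The Statistics session must be before the Graphics session — holds.
Only 2 rooms are available per day — holds.
ML is a prerequisite for Systems this term — holds.

Yes, all constraints hold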